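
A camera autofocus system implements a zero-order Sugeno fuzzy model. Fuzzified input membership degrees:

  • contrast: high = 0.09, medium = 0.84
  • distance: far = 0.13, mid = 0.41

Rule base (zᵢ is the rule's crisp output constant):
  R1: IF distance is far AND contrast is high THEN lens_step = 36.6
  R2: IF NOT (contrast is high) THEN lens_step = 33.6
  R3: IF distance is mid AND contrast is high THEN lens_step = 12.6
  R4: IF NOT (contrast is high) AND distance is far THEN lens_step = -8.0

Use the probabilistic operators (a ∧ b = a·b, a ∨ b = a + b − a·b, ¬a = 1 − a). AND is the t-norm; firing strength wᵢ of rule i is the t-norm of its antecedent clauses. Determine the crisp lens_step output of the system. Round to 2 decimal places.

28.34

R1 (z=36.6): far=0.13, high=0.09; AND[a·b] → w = 0.0117
R2 (z=33.6): ¬high=1−0.09=0.91 → w = 0.9100
R3 (z=12.6): mid=0.41, high=0.09; AND[a·b] → w = 0.0369
R4 (z=-8.0): ¬high=1−0.09=0.91, far=0.13; AND[a·b] → w = 0.1183
Weighted average = (0.0117·36.6 + 0.9100·33.6 + 0.0369·12.6 + 0.1183·-8.0) / (0.0117 + 0.9100 + 0.0369 + 0.1183)
  = 30.5228 / 1.0769 = 28.34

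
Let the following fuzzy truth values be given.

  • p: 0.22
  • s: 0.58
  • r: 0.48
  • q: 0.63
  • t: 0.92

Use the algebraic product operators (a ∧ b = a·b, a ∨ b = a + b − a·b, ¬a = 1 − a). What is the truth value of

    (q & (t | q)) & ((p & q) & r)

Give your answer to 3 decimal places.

0.041

t | q = a + b − a·b on (0.9200, 0.6300) = 0.9704
q & (t | q) = a·b on (0.6300, 0.9704) = 0.6114
p & q = a·b on (0.2200, 0.6300) = 0.1386
(p & q) & r = a·b on (0.1386, 0.4800) = 0.0665
(q & (t | q)) & ((p & q) & r) = a·b on (0.6114, 0.0665) = 0.0407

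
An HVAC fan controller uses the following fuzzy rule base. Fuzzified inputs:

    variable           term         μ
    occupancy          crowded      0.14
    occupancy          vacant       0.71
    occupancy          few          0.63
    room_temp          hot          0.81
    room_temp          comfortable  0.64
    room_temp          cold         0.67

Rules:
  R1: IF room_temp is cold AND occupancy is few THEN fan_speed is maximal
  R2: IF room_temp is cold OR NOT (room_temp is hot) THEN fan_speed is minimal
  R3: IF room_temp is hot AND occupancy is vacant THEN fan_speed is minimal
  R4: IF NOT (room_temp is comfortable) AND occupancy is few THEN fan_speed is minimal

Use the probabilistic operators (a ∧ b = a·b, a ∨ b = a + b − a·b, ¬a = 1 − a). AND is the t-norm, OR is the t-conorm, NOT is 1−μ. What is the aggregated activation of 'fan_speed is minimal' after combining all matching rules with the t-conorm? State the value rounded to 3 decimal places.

0.912

R1: cold=0.67, few=0.63; AND[a·b] → w = 0.4221
R2: cold=0.67, ¬hot=1−0.81=0.19; OR[a + b − a·b] → w = 0.7327
R3: hot=0.81, vacant=0.71; AND[a·b] → w = 0.5751
R4: ¬comfortable=1−0.64=0.36, few=0.63; AND[a·b] → w = 0.2268
Rules with consequent 'minimal': {R2, R3, R4} → strengths 0.7327, 0.5751, 0.2268
Aggregate via t-conorm [a + b − a·b]: 0.9122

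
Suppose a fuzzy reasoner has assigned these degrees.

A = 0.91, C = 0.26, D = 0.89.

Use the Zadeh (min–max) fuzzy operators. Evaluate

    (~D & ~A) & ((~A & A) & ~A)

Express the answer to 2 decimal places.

~D = 1 − 0.89 = 0.11
~A = 1 − 0.91 = 0.09
~D & ~A = min(a, b) on (0.11, 0.09) = 0.09
~A = 1 − 0.91 = 0.09
~A & A = min(a, b) on (0.09, 0.91) = 0.09
~A = 1 − 0.91 = 0.09
(~A & A) & ~A = min(a, b) on (0.09, 0.09) = 0.09
(~D & ~A) & ((~A & A) & ~A) = min(a, b) on (0.09, 0.09) = 0.09

0.09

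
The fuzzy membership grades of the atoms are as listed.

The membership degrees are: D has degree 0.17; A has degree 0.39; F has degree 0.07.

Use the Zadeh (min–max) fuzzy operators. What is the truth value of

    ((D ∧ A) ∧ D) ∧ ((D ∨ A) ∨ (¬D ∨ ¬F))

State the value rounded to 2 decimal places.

0.17

D ∧ A = min(a, b) on (0.17, 0.39) = 0.17
(D ∧ A) ∧ D = min(a, b) on (0.17, 0.17) = 0.17
D ∨ A = max(a, b) on (0.17, 0.39) = 0.39
¬D = 1 − 0.17 = 0.83
¬F = 1 − 0.07 = 0.93
¬D ∨ ¬F = max(a, b) on (0.83, 0.93) = 0.93
(D ∨ A) ∨ (¬D ∨ ¬F) = max(a, b) on (0.39, 0.93) = 0.93
((D ∧ A) ∧ D) ∧ ((D ∨ A) ∨ (¬D ∨ ¬F)) = min(a, b) on (0.17, 0.93) = 0.17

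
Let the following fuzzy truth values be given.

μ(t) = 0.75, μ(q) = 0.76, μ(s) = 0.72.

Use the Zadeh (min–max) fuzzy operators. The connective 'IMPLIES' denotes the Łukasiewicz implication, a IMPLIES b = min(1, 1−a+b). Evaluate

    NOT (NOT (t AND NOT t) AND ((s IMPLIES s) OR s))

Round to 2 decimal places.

NOT t = 1 − 0.75 = 0.25
t AND NOT t = min(a, b) on (0.75, 0.25) = 0.25
NOT (t AND NOT t) = 1 − 0.25 = 0.75
s IMPLIES s  [Łukasiewicz: min(1, 1−a+b)] with a=0.72, b=0.72 → 1.00
(s IMPLIES s) OR s = max(a, b) on (1.00, 0.72) = 1.00
NOT (t AND NOT t) AND ((s IMPLIES s) OR s) = min(a, b) on (0.75, 1.00) = 0.75
NOT (NOT (t AND NOT t) AND ((s IMPLIES s) OR s)) = 1 − 0.75 = 0.25

0.25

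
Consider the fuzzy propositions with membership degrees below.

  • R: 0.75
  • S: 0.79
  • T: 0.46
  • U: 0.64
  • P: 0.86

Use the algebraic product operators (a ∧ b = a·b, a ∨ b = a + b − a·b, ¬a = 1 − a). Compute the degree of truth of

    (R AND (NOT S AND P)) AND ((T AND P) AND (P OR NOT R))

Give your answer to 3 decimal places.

NOT S = 1 − 0.7900 = 0.2100
NOT S AND P = a·b on (0.2100, 0.8600) = 0.1806
R AND (NOT S AND P) = a·b on (0.7500, 0.1806) = 0.1354
T AND P = a·b on (0.4600, 0.8600) = 0.3956
NOT R = 1 − 0.7500 = 0.2500
P OR NOT R = a + b − a·b on (0.8600, 0.2500) = 0.8950
(T AND P) AND (P OR NOT R) = a·b on (0.3956, 0.8950) = 0.3541
(R AND (NOT S AND P)) AND ((T AND P) AND (P OR NOT R)) = a·b on (0.1354, 0.3541) = 0.0480

0.048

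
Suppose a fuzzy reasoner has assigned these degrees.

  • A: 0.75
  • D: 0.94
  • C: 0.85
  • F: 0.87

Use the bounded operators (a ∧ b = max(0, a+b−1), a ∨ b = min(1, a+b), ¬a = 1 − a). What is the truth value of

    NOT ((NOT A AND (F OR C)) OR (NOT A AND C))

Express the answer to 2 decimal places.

0.65

NOT A = 1 − 0.75 = 0.25
F OR C = min(1, a+b) on (0.87, 0.85) = 1.00
NOT A AND (F OR C) = max(0, a+b−1) on (0.25, 1.00) = 0.25
NOT A = 1 − 0.75 = 0.25
NOT A AND C = max(0, a+b−1) on (0.25, 0.85) = 0.10
(NOT A AND (F OR C)) OR (NOT A AND C) = min(1, a+b) on (0.25, 0.10) = 0.35
NOT ((NOT A AND (F OR C)) OR (NOT A AND C)) = 1 − 0.35 = 0.65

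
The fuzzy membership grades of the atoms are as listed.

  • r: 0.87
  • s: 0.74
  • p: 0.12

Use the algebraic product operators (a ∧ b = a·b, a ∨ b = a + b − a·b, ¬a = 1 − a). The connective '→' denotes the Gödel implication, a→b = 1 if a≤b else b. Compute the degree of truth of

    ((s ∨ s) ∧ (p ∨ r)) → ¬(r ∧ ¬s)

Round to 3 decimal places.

s ∨ s = a + b − a·b on (0.7400, 0.7400) = 0.9324
p ∨ r = a + b − a·b on (0.1200, 0.8700) = 0.8856
(s ∨ s) ∧ (p ∨ r) = a·b on (0.9324, 0.8856) = 0.8257
¬s = 1 − 0.7400 = 0.2600
r ∧ ¬s = a·b on (0.8700, 0.2600) = 0.2262
¬(r ∧ ¬s) = 1 − 0.2262 = 0.7738
((s ∨ s) ∧ (p ∨ r)) → ¬(r ∧ ¬s)  [Gödel: 1 if a≤b else b] with a=0.8257, b=0.7738 → 0.7738

0.774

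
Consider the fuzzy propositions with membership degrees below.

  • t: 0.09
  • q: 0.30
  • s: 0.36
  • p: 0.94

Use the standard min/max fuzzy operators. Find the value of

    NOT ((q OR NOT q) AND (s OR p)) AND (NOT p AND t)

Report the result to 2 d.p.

0.06

NOT q = 1 − 0.30 = 0.70
q OR NOT q = max(a, b) on (0.30, 0.70) = 0.70
s OR p = max(a, b) on (0.36, 0.94) = 0.94
(q OR NOT q) AND (s OR p) = min(a, b) on (0.70, 0.94) = 0.70
NOT ((q OR NOT q) AND (s OR p)) = 1 − 0.70 = 0.30
NOT p = 1 − 0.94 = 0.06
NOT p AND t = min(a, b) on (0.06, 0.09) = 0.06
NOT ((q OR NOT q) AND (s OR p)) AND (NOT p AND t) = min(a, b) on (0.30, 0.06) = 0.06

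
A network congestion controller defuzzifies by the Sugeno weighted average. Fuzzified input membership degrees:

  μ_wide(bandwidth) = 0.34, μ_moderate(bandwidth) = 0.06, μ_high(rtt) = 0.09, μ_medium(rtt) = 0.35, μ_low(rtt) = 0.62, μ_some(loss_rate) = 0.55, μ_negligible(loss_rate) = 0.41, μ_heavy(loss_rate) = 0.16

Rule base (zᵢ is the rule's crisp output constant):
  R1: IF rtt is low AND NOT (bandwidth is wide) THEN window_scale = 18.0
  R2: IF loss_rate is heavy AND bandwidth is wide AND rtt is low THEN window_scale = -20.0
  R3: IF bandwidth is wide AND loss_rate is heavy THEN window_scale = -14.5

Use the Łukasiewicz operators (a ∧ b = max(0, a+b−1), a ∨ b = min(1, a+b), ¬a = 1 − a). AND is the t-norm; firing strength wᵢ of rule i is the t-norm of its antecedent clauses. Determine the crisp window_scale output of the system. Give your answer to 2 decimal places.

R1 (z=18.0): low=0.62, ¬wide=1−0.34=0.66; AND[max(0, a+b−1)] → w = 0.28
R2 (z=-20.0): heavy=0.16, wide=0.34, low=0.62; AND[max(0, a+b−1)] → w = 0.00
R3 (z=-14.5): wide=0.34, heavy=0.16; AND[max(0, a+b−1)] → w = 0.00
Weighted average = (0.28·18.0 + 0.00·-20.0 + 0.00·-14.5) / (0.28 + 0.00 + 0.00)
  = 5.0400 / 0.2800 = 18.00

18.00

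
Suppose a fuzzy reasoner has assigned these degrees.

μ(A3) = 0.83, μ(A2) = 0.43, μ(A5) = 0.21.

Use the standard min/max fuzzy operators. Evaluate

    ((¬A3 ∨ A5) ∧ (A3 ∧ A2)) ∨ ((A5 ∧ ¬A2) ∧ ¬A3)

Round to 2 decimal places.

¬A3 = 1 − 0.83 = 0.17
¬A3 ∨ A5 = max(a, b) on (0.17, 0.21) = 0.21
A3 ∧ A2 = min(a, b) on (0.83, 0.43) = 0.43
(¬A3 ∨ A5) ∧ (A3 ∧ A2) = min(a, b) on (0.21, 0.43) = 0.21
¬A2 = 1 − 0.43 = 0.57
A5 ∧ ¬A2 = min(a, b) on (0.21, 0.57) = 0.21
¬A3 = 1 − 0.83 = 0.17
(A5 ∧ ¬A2) ∧ ¬A3 = min(a, b) on (0.21, 0.17) = 0.17
((¬A3 ∨ A5) ∧ (A3 ∧ A2)) ∨ ((A5 ∧ ¬A2) ∧ ¬A3) = max(a, b) on (0.21, 0.17) = 0.21

0.21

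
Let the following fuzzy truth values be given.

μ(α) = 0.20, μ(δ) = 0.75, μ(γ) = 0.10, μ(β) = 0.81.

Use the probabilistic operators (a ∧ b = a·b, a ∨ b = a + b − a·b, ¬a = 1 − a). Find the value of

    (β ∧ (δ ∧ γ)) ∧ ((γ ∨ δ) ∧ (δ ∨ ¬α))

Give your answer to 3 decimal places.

δ ∧ γ = a·b on (0.7500, 0.1000) = 0.0750
β ∧ (δ ∧ γ) = a·b on (0.8100, 0.0750) = 0.0608
γ ∨ δ = a + b − a·b on (0.1000, 0.7500) = 0.7750
¬α = 1 − 0.2000 = 0.8000
δ ∨ ¬α = a + b − a·b on (0.7500, 0.8000) = 0.9500
(γ ∨ δ) ∧ (δ ∨ ¬α) = a·b on (0.7750, 0.9500) = 0.7362
(β ∧ (δ ∧ γ)) ∧ ((γ ∨ δ) ∧ (δ ∨ ¬α)) = a·b on (0.0608, 0.7362) = 0.0447

0.045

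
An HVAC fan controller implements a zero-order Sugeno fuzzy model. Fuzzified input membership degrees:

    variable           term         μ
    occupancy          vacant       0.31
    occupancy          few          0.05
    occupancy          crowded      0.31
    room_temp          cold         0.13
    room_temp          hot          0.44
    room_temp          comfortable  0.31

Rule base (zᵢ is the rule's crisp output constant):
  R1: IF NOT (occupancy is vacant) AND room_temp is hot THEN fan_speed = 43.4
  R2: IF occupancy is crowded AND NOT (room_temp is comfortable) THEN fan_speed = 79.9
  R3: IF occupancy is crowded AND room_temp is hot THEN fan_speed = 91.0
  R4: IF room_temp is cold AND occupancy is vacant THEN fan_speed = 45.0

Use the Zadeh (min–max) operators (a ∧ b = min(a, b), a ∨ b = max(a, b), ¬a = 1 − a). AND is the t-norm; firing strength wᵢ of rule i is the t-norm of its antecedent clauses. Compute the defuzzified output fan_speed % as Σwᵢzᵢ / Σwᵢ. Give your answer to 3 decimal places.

65.483

R1 (z=43.4): ¬vacant=1−0.31=0.69, hot=0.44; AND[min(a, b)] → w = 0.44
R2 (z=79.9): crowded=0.31, ¬comfortable=1−0.31=0.69; AND[min(a, b)] → w = 0.31
R3 (z=91.0): crowded=0.31, hot=0.44; AND[min(a, b)] → w = 0.31
R4 (z=45.0): cold=0.13, vacant=0.31; AND[min(a, b)] → w = 0.13
Weighted average = (0.44·43.4 + 0.31·79.9 + 0.31·91.0 + 0.13·45.0) / (0.44 + 0.31 + 0.31 + 0.13)
  = 77.9250 / 1.1900 = 65.483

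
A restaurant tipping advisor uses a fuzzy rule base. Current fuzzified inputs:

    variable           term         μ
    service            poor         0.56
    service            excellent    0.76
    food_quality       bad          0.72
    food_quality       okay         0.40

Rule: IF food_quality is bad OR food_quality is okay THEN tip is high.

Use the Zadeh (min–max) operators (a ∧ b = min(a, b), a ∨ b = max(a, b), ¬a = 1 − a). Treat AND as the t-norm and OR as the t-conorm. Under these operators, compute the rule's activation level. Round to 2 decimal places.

firing strength: bad=0.72, okay=0.40; OR[max(a, b)] → w = 0.72

0.72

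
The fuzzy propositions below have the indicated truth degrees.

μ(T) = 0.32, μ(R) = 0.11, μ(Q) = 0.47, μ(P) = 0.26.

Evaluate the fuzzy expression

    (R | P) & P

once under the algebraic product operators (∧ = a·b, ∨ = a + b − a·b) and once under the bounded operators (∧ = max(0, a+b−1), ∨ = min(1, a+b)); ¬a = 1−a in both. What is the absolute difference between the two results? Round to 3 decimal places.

0.089

Under algebraic product:
  R | P = a + b − a·b on (0.1100, 0.2600) = 0.3414
  (R | P) & P = a·b on (0.3414, 0.2600) = 0.0888
  → value = 0.0888
Under bounded:
  R | P = min(1, a+b) on (0.11, 0.26) = 0.37
  (R | P) & P = max(0, a+b−1) on (0.37, 0.26) = 0.00
  → value = 0.0000
|0.0888 − 0.0000| = 0.089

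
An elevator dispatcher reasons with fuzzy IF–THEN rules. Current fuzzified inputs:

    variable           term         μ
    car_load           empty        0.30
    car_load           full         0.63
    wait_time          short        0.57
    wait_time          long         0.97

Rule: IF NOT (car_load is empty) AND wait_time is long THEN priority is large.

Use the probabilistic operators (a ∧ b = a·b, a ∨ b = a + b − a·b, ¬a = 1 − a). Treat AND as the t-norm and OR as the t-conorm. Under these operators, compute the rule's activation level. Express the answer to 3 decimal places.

0.679

firing strength: ¬empty=1−0.30=0.70, long=0.97; AND[a·b] → w = 0.6790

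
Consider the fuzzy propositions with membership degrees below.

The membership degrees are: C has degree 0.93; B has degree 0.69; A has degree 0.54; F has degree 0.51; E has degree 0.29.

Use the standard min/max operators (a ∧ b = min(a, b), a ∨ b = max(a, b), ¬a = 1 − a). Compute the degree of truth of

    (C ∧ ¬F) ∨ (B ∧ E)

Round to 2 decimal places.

¬F = 1 − 0.51 = 0.49
C ∧ ¬F = min(a, b) on (0.93, 0.49) = 0.49
B ∧ E = min(a, b) on (0.69, 0.29) = 0.29
(C ∧ ¬F) ∨ (B ∧ E) = max(a, b) on (0.49, 0.29) = 0.49

0.49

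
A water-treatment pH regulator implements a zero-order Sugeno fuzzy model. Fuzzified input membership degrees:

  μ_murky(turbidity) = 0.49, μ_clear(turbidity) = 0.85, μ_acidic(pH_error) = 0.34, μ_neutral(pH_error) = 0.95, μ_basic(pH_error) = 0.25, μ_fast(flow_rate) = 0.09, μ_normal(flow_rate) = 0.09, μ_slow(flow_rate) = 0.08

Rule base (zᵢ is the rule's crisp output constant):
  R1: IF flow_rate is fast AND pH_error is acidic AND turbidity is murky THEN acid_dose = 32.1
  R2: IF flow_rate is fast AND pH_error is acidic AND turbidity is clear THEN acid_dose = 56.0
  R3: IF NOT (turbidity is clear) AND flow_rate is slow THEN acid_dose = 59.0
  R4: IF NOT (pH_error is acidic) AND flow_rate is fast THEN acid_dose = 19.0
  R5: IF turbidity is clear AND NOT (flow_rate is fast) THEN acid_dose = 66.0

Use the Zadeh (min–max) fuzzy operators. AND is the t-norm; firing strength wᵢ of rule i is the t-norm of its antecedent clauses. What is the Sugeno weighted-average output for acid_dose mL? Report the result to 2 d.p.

R1 (z=32.1): fast=0.09, acidic=0.34, murky=0.49; AND[min(a, b)] → w = 0.09
R2 (z=56.0): fast=0.09, acidic=0.34, clear=0.85; AND[min(a, b)] → w = 0.09
R3 (z=59.0): ¬clear=1−0.85=0.15, slow=0.08; AND[min(a, b)] → w = 0.08
R4 (z=19.0): ¬acidic=1−0.34=0.66, fast=0.09; AND[min(a, b)] → w = 0.09
R5 (z=66.0): clear=0.85, ¬fast=1−0.09=0.91; AND[min(a, b)] → w = 0.85
Weighted average = (0.09·32.1 + 0.09·56.0 + 0.08·59.0 + 0.09·19.0 + 0.85·66.0) / (0.09 + 0.09 + 0.08 + 0.09 + 0.85)
  = 70.4590 / 1.2000 = 58.72

58.72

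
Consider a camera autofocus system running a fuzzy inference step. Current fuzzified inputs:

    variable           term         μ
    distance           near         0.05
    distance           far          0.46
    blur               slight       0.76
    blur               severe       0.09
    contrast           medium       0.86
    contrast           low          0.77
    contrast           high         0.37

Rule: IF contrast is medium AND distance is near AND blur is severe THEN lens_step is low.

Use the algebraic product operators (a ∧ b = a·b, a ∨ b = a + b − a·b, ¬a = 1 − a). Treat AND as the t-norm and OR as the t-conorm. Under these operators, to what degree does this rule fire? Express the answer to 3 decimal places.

firing strength: medium=0.86, near=0.05, severe=0.09; AND[a·b] → w = 0.0039

0.004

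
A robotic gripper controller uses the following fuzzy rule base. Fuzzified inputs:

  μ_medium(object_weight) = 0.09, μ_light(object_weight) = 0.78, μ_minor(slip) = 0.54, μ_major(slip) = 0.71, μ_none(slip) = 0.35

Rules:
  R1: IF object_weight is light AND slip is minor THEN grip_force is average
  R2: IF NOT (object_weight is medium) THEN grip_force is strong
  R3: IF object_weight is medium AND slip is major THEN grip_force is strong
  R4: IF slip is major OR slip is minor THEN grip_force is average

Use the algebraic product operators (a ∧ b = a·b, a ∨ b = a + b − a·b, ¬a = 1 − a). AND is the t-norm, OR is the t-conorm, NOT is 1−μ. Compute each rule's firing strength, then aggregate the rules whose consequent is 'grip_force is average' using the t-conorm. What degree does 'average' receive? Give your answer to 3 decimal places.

0.923

R1: light=0.78, minor=0.54; AND[a·b] → w = 0.4212
R2: ¬medium=1−0.09=0.91 → w = 0.9100
R3: medium=0.09, major=0.71; AND[a·b] → w = 0.0639
R4: major=0.71, minor=0.54; OR[a + b − a·b] → w = 0.8666
Rules with consequent 'average': {R1, R4} → strengths 0.4212, 0.8666
Aggregate via t-conorm [a + b − a·b]: 0.9228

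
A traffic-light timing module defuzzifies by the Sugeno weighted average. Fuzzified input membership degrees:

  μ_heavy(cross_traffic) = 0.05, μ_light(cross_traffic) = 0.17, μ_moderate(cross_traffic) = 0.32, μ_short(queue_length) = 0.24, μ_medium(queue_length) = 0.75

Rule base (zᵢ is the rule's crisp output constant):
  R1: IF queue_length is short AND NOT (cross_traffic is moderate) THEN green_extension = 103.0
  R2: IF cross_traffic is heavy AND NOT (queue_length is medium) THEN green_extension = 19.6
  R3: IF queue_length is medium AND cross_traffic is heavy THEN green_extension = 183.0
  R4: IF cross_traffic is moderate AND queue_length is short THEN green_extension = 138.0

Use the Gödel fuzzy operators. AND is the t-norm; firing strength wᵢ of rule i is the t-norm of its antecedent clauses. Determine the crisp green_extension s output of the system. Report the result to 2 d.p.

117.19

R1 (z=103.0): short=0.24, ¬moderate=1−0.32=0.68; AND[min(a, b)] → w = 0.24
R2 (z=19.6): heavy=0.05, ¬medium=1−0.75=0.25; AND[min(a, b)] → w = 0.05
R3 (z=183.0): medium=0.75, heavy=0.05; AND[min(a, b)] → w = 0.05
R4 (z=138.0): moderate=0.32, short=0.24; AND[min(a, b)] → w = 0.24
Weighted average = (0.24·103.0 + 0.05·19.6 + 0.05·183.0 + 0.24·138.0) / (0.24 + 0.05 + 0.05 + 0.24)
  = 67.9700 / 0.5800 = 117.19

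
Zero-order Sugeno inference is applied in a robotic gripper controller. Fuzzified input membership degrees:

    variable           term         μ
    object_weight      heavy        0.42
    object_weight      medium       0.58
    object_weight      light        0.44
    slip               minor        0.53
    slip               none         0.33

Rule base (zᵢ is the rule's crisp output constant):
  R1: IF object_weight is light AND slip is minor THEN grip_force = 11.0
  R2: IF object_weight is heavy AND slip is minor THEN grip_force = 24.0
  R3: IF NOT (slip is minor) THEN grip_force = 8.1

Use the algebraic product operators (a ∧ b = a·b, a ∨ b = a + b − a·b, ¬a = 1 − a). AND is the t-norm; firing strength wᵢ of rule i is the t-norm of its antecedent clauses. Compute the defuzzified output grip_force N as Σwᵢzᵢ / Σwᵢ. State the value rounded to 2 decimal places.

R1 (z=11.0): light=0.44, minor=0.53; AND[a·b] → w = 0.2332
R2 (z=24.0): heavy=0.42, minor=0.53; AND[a·b] → w = 0.2226
R3 (z=8.1): ¬minor=1−0.53=0.47 → w = 0.4700
Weighted average = (0.2332·11.0 + 0.2226·24.0 + 0.4700·8.1) / (0.2332 + 0.2226 + 0.4700)
  = 11.7146 / 0.9258 = 12.65

12.65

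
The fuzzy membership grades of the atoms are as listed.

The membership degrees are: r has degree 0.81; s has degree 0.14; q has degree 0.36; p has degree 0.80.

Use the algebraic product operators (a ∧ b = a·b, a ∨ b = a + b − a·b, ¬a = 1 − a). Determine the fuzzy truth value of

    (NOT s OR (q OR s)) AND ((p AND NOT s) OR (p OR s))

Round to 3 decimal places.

0.873

NOT s = 1 − 0.1400 = 0.8600
q OR s = a + b − a·b on (0.3600, 0.1400) = 0.4496
NOT s OR (q OR s) = a + b − a·b on (0.8600, 0.4496) = 0.9229
NOT s = 1 − 0.1400 = 0.8600
p AND NOT s = a·b on (0.8000, 0.8600) = 0.6880
p OR s = a + b − a·b on (0.8000, 0.1400) = 0.8280
(p AND NOT s) OR (p OR s) = a + b − a·b on (0.6880, 0.8280) = 0.9463
(NOT s OR (q OR s)) AND ((p AND NOT s) OR (p OR s)) = a·b on (0.9229, 0.9463) = 0.8734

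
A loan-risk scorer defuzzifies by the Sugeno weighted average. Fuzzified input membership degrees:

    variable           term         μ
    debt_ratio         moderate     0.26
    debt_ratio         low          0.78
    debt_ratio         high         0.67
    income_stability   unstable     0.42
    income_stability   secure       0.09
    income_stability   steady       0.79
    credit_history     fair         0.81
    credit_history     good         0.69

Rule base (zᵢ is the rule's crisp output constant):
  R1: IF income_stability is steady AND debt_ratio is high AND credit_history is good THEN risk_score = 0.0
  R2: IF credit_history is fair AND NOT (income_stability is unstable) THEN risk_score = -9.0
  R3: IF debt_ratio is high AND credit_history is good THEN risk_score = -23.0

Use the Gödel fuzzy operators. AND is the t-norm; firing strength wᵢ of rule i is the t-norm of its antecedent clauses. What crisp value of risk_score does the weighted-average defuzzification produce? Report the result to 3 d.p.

-10.745

R1 (z=0.0): steady=0.79, high=0.67, good=0.69; AND[min(a, b)] → w = 0.67
R2 (z=-9.0): fair=0.81, ¬unstable=1−0.42=0.58; AND[min(a, b)] → w = 0.58
R3 (z=-23.0): high=0.67, good=0.69; AND[min(a, b)] → w = 0.67
Weighted average = (0.67·0.0 + 0.58·-9.0 + 0.67·-23.0) / (0.67 + 0.58 + 0.67)
  = -20.6300 / 1.9200 = -10.745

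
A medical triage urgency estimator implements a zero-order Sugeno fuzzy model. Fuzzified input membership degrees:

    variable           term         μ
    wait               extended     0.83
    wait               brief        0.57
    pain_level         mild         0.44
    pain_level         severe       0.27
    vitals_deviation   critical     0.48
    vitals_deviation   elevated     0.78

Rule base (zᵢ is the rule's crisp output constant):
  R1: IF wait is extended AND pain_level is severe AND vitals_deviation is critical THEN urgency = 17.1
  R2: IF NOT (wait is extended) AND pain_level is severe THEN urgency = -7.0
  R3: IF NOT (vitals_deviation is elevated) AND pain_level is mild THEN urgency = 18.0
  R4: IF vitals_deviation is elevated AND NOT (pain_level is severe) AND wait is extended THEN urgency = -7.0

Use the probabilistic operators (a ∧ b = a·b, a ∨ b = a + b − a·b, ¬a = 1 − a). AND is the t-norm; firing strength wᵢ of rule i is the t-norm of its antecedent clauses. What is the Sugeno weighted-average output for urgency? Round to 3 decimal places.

-0.066

R1 (z=17.1): extended=0.83, severe=0.27, critical=0.48; AND[a·b] → w = 0.1076
R2 (z=-7.0): ¬extended=1−0.83=0.17, severe=0.27; AND[a·b] → w = 0.0459
R3 (z=18.0): ¬elevated=1−0.78=0.22, mild=0.44; AND[a·b] → w = 0.0968
R4 (z=-7.0): elevated=0.78, ¬severe=1−0.27=0.73, extended=0.83; AND[a·b] → w = 0.4726
Weighted average = (0.1076·17.1 + 0.0459·-7.0 + 0.0968·18.0 + 0.4726·-7.0) / (0.1076 + 0.0459 + 0.0968 + 0.4726)
  = -0.0477 / 0.7229 = -0.066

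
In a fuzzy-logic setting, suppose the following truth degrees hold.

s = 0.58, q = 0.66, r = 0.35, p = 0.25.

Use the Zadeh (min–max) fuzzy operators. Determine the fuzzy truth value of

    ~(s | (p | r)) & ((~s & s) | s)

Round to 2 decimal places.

0.42

p | r = max(a, b) on (0.25, 0.35) = 0.35
s | (p | r) = max(a, b) on (0.58, 0.35) = 0.58
~(s | (p | r)) = 1 − 0.58 = 0.42
~s = 1 − 0.58 = 0.42
~s & s = min(a, b) on (0.42, 0.58) = 0.42
(~s & s) | s = max(a, b) on (0.42, 0.58) = 0.58
~(s | (p | r)) & ((~s & s) | s) = min(a, b) on (0.42, 0.58) = 0.42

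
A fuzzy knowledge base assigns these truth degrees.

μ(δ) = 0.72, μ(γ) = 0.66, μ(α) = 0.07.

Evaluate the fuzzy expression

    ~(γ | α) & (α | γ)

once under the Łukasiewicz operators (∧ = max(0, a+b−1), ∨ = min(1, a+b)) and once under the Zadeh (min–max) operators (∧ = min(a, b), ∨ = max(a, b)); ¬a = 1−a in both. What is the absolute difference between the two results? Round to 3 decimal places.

0.340

Under Łukasiewicz:
  γ | α = min(1, a+b) on (0.66, 0.07) = 0.73
  ~(γ | α) = 1 − 0.73 = 0.27
  α | γ = min(1, a+b) on (0.07, 0.66) = 0.73
  ~(γ | α) & (α | γ) = max(0, a+b−1) on (0.27, 0.73) = 0.00
  → value = 0.0000
Under Zadeh (min–max):
  γ | α = max(a, b) on (0.66, 0.07) = 0.66
  ~(γ | α) = 1 − 0.66 = 0.34
  α | γ = max(a, b) on (0.07, 0.66) = 0.66
  ~(γ | α) & (α | γ) = min(a, b) on (0.34, 0.66) = 0.34
  → value = 0.3400
|0.0000 − 0.3400| = 0.340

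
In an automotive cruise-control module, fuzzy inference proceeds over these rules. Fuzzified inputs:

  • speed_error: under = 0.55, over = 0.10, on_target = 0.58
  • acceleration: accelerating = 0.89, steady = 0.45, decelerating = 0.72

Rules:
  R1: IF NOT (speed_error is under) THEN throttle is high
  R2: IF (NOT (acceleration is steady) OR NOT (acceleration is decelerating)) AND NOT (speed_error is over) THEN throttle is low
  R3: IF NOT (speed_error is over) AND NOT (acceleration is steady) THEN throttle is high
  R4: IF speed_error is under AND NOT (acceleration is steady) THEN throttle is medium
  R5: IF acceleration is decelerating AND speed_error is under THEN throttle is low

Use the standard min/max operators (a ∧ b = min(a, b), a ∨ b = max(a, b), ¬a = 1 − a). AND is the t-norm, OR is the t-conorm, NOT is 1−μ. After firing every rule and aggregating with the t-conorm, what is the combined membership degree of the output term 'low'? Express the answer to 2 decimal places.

R1: ¬under=1−0.55=0.45 → w = 0.45
R2: (¬steady=1−0.45=0.55 OR ¬decelerating=1−0.72=0.28) = 0.55; AND[min(a, b)] with ¬over=1−0.10=0.90 → w = 0.55
R3: ¬over=1−0.10=0.90, ¬steady=1−0.45=0.55; AND[min(a, b)] → w = 0.55
R4: under=0.55, ¬steady=1−0.45=0.55; AND[min(a, b)] → w = 0.55
R5: decelerating=0.72, under=0.55; AND[min(a, b)] → w = 0.55
Rules with consequent 'low': {R2, R5} → strengths 0.55, 0.55
Aggregate via t-conorm [max(a, b)]: 0.55

0.55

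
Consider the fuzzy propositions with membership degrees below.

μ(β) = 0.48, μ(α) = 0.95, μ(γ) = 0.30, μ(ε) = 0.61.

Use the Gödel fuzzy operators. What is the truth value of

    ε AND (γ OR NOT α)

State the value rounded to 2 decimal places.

NOT α = 1 − 0.95 = 0.05
γ OR NOT α = max(a, b) on (0.30, 0.05) = 0.30
ε AND (γ OR NOT α) = min(a, b) on (0.61, 0.30) = 0.30

0.30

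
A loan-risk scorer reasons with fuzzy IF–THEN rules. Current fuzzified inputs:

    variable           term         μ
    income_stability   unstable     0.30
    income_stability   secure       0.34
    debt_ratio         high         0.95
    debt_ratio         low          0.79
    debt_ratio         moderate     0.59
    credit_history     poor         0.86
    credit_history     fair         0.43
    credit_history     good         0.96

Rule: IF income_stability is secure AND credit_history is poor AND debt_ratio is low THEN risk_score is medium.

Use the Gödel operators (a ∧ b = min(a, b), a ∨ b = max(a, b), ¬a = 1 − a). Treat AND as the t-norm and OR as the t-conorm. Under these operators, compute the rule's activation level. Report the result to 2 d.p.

0.34

firing strength: secure=0.34, poor=0.86, low=0.79; AND[min(a, b)] → w = 0.34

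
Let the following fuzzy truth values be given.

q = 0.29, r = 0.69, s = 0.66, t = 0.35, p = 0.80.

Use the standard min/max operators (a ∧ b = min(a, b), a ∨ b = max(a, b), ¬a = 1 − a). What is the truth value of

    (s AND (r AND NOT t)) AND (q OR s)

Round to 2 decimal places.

NOT t = 1 − 0.35 = 0.65
r AND NOT t = min(a, b) on (0.69, 0.65) = 0.65
s AND (r AND NOT t) = min(a, b) on (0.66, 0.65) = 0.65
q OR s = max(a, b) on (0.29, 0.66) = 0.66
(s AND (r AND NOT t)) AND (q OR s) = min(a, b) on (0.65, 0.66) = 0.65

0.65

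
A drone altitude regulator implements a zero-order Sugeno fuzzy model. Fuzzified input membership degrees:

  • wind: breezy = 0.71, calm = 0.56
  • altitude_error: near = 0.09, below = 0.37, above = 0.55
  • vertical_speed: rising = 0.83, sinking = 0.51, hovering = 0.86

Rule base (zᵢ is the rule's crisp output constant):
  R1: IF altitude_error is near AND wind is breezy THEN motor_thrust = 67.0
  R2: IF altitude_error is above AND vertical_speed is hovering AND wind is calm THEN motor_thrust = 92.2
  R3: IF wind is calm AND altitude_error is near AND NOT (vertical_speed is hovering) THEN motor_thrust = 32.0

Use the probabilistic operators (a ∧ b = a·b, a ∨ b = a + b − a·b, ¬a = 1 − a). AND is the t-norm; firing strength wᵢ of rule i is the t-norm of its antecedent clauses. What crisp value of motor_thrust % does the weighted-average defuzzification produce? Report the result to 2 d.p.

86.14

R1 (z=67.0): near=0.09, breezy=0.71; AND[a·b] → w = 0.0639
R2 (z=92.2): above=0.55, hovering=0.86, calm=0.56; AND[a·b] → w = 0.2649
R3 (z=32.0): calm=0.56, near=0.09, ¬hovering=1−0.86=0.14; AND[a·b] → w = 0.0071
Weighted average = (0.0639·67.0 + 0.2649·92.2 + 0.0071·32.0) / (0.0639 + 0.2649 + 0.0071)
  = 28.9290 / 0.3358 = 86.14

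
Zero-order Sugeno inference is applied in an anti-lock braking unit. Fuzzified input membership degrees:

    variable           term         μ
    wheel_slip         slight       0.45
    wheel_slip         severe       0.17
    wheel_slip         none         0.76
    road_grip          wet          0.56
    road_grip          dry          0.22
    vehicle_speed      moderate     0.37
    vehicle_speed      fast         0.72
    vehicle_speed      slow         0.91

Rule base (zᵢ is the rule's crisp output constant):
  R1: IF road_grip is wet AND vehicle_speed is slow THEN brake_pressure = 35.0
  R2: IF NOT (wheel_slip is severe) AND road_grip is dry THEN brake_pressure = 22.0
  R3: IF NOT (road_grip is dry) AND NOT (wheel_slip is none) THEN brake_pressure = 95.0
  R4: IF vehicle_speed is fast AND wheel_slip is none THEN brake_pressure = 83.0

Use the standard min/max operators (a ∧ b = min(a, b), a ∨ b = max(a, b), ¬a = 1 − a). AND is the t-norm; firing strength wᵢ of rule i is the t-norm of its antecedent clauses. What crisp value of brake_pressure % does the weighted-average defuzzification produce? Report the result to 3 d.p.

R1 (z=35.0): wet=0.56, slow=0.91; AND[min(a, b)] → w = 0.56
R2 (z=22.0): ¬severe=1−0.17=0.83, dry=0.22; AND[min(a, b)] → w = 0.22
R3 (z=95.0): ¬dry=1−0.22=0.78, ¬none=1−0.76=0.24; AND[min(a, b)] → w = 0.24
R4 (z=83.0): fast=0.72, none=0.76; AND[min(a, b)] → w = 0.72
Weighted average = (0.56·35.0 + 0.22·22.0 + 0.24·95.0 + 0.72·83.0) / (0.56 + 0.22 + 0.24 + 0.72)
  = 107.0000 / 1.7400 = 61.494

61.494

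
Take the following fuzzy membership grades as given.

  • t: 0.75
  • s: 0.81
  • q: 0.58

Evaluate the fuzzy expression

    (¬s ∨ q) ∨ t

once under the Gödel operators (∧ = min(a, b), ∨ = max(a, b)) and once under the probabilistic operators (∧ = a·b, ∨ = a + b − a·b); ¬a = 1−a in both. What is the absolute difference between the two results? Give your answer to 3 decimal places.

Under Gödel:
  ¬s = 1 − 0.81 = 0.19
  ¬s ∨ q = max(a, b) on (0.19, 0.58) = 0.58
  (¬s ∨ q) ∨ t = max(a, b) on (0.58, 0.75) = 0.75
  → value = 0.7500
Under probabilistic:
  ¬s = 1 − 0.8100 = 0.1900
  ¬s ∨ q = a + b − a·b on (0.1900, 0.5800) = 0.6598
  (¬s ∨ q) ∨ t = a + b − a·b on (0.6598, 0.7500) = 0.9149
  → value = 0.9149
|0.7500 − 0.9149| = 0.165

0.165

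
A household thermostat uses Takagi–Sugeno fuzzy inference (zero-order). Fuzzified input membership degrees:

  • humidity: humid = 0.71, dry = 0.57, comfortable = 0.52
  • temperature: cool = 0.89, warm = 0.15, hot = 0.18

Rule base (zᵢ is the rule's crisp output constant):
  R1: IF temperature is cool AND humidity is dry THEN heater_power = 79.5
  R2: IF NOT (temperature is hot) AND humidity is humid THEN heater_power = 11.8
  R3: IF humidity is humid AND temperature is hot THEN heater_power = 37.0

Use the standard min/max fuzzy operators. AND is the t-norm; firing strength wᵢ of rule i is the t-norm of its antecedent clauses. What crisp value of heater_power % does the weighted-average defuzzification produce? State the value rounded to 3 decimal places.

R1 (z=79.5): cool=0.89, dry=0.57; AND[min(a, b)] → w = 0.57
R2 (z=11.8): ¬hot=1−0.18=0.82, humid=0.71; AND[min(a, b)] → w = 0.71
R3 (z=37.0): humid=0.71, hot=0.18; AND[min(a, b)] → w = 0.18
Weighted average = (0.57·79.5 + 0.71·11.8 + 0.18·37.0) / (0.57 + 0.71 + 0.18)
  = 60.3530 / 1.4600 = 41.338

41.338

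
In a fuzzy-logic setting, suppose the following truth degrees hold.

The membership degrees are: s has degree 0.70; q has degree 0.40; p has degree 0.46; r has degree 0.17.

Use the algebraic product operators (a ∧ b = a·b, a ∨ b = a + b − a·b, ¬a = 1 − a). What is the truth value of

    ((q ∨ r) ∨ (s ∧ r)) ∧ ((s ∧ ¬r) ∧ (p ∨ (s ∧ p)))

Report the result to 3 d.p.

q ∨ r = a + b − a·b on (0.4000, 0.1700) = 0.5020
s ∧ r = a·b on (0.7000, 0.1700) = 0.1190
(q ∨ r) ∨ (s ∧ r) = a + b − a·b on (0.5020, 0.1190) = 0.5613
¬r = 1 − 0.1700 = 0.8300
s ∧ ¬r = a·b on (0.7000, 0.8300) = 0.5810
s ∧ p = a·b on (0.7000, 0.4600) = 0.3220
p ∨ (s ∧ p) = a + b − a·b on (0.4600, 0.3220) = 0.6339
(s ∧ ¬r) ∧ (p ∨ (s ∧ p)) = a·b on (0.5810, 0.6339) = 0.3683
((q ∨ r) ∨ (s ∧ r)) ∧ ((s ∧ ¬r) ∧ (p ∨ (s ∧ p))) = a·b on (0.5613, 0.3683) = 0.2067

0.207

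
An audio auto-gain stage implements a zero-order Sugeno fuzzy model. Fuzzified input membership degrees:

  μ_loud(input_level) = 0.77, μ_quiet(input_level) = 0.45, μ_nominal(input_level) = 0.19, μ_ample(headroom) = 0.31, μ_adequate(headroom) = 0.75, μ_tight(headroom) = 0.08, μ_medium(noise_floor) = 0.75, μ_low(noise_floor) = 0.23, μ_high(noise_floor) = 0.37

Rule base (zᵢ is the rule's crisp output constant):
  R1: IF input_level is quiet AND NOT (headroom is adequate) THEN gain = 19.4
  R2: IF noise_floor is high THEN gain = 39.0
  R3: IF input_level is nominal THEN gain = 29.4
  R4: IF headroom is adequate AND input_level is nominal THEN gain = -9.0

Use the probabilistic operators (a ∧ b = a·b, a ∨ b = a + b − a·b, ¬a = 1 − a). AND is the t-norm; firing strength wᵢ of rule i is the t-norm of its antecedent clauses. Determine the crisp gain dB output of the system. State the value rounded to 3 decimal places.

R1 (z=19.4): quiet=0.45, ¬adequate=1−0.75=0.25; AND[a·b] → w = 0.1125
R2 (z=39.0): high=0.37 → w = 0.3700
R3 (z=29.4): nominal=0.19 → w = 0.1900
R4 (z=-9.0): adequate=0.75, nominal=0.19; AND[a·b] → w = 0.1425
Weighted average = (0.1125·19.4 + 0.3700·39.0 + 0.1900·29.4 + 0.1425·-9.0) / (0.1125 + 0.3700 + 0.1900 + 0.1425)
  = 20.9160 / 0.8150 = 25.664

25.664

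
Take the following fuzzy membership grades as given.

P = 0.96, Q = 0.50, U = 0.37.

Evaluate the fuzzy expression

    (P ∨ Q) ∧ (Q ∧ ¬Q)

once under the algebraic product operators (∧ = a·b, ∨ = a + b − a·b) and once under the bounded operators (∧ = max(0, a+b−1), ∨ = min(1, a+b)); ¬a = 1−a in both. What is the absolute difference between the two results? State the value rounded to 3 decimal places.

Under algebraic product:
  P ∨ Q = a + b − a·b on (0.9600, 0.5000) = 0.9800
  ¬Q = 1 − 0.5000 = 0.5000
  Q ∧ ¬Q = a·b on (0.5000, 0.5000) = 0.2500
  (P ∨ Q) ∧ (Q ∧ ¬Q) = a·b on (0.9800, 0.2500) = 0.2450
  → value = 0.2450
Under bounded:
  P ∨ Q = min(1, a+b) on (0.96, 0.50) = 1.00
  ¬Q = 1 − 0.50 = 0.50
  Q ∧ ¬Q = max(0, a+b−1) on (0.50, 0.50) = 0.00
  (P ∨ Q) ∧ (Q ∧ ¬Q) = max(0, a+b−1) on (1.00, 0.00) = 0.00
  → value = 0.0000
|0.2450 − 0.0000| = 0.245

0.245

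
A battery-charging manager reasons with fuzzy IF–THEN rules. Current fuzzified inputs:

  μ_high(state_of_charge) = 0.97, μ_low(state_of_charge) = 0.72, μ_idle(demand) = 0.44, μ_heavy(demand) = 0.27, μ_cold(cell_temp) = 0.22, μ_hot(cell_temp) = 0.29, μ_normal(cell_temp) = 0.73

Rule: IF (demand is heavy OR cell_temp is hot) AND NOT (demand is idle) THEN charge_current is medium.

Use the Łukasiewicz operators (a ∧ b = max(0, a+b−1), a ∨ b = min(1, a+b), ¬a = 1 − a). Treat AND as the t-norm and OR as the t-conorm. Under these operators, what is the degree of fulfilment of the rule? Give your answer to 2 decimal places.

firing strength: (heavy=0.27 OR hot=0.29) = 0.56; AND[max(0, a+b−1)] with ¬idle=1−0.44=0.56 → w = 0.12

0.12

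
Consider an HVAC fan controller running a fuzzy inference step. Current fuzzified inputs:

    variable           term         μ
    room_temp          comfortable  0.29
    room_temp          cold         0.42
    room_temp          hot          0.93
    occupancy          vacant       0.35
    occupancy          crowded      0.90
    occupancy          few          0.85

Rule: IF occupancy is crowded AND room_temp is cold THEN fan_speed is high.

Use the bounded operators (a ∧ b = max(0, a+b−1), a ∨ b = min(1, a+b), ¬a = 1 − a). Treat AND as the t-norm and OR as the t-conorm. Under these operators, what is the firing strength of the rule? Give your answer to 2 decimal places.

0.32

firing strength: crowded=0.90, cold=0.42; AND[max(0, a+b−1)] → w = 0.32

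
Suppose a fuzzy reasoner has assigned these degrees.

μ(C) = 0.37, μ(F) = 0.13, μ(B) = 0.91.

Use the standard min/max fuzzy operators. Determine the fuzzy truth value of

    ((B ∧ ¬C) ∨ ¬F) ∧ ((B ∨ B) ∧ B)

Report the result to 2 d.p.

0.87

¬C = 1 − 0.37 = 0.63
B ∧ ¬C = min(a, b) on (0.91, 0.63) = 0.63
¬F = 1 − 0.13 = 0.87
(B ∧ ¬C) ∨ ¬F = max(a, b) on (0.63, 0.87) = 0.87
B ∨ B = max(a, b) on (0.91, 0.91) = 0.91
(B ∨ B) ∧ B = min(a, b) on (0.91, 0.91) = 0.91
((B ∧ ¬C) ∨ ¬F) ∧ ((B ∨ B) ∧ B) = min(a, b) on (0.87, 0.91) = 0.87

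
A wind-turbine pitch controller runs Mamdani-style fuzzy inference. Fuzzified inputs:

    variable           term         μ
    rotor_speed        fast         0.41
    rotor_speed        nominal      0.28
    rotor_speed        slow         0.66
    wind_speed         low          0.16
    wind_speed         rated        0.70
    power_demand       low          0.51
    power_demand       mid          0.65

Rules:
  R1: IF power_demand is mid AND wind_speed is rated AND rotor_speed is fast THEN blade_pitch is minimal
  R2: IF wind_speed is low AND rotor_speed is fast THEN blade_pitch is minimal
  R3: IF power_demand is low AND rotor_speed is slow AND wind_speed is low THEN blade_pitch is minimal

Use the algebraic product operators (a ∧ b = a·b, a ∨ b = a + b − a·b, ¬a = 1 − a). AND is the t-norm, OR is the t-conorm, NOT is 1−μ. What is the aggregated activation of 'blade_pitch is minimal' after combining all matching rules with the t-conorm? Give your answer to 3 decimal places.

0.281

R1: mid=0.65, rated=0.70, fast=0.41; AND[a·b] → w = 0.1865
R2: low=0.16, fast=0.41; AND[a·b] → w = 0.0656
R3: low=0.51, slow=0.66, low=0.16; AND[a·b] → w = 0.0539
Rules with consequent 'minimal': {R1, R2, R3} → strengths 0.1865, 0.0656, 0.0539
Aggregate via t-conorm [a + b − a·b]: 0.2808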